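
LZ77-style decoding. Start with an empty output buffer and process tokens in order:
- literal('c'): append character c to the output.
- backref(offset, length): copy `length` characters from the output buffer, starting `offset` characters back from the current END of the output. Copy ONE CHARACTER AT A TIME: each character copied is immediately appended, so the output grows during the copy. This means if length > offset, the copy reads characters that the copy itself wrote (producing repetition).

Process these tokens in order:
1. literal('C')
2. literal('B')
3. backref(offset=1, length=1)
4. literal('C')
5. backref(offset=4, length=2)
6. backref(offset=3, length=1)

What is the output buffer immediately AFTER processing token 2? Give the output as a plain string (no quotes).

Token 1: literal('C'). Output: "C"
Token 2: literal('B'). Output: "CB"

Answer: CB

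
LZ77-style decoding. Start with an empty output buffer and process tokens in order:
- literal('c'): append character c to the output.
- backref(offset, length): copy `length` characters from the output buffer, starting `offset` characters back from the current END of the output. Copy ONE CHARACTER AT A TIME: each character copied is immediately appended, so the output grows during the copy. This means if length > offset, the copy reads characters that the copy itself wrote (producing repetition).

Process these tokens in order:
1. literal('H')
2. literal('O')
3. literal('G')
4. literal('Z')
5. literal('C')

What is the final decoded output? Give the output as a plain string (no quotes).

Token 1: literal('H'). Output: "H"
Token 2: literal('O'). Output: "HO"
Token 3: literal('G'). Output: "HOG"
Token 4: literal('Z'). Output: "HOGZ"
Token 5: literal('C'). Output: "HOGZC"

Answer: HOGZC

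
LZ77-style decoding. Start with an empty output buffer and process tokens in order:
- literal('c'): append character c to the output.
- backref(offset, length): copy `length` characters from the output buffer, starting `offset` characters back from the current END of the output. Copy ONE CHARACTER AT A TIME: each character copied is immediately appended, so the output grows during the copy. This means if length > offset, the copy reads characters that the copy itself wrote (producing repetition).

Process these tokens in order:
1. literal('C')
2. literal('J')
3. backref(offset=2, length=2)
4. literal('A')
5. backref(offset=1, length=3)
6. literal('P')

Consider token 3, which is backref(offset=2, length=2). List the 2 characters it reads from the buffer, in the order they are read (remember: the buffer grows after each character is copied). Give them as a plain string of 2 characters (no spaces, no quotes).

Token 1: literal('C'). Output: "C"
Token 2: literal('J'). Output: "CJ"
Token 3: backref(off=2, len=2). Buffer before: "CJ" (len 2)
  byte 1: read out[0]='C', append. Buffer now: "CJC"
  byte 2: read out[1]='J', append. Buffer now: "CJCJ"

Answer: CJ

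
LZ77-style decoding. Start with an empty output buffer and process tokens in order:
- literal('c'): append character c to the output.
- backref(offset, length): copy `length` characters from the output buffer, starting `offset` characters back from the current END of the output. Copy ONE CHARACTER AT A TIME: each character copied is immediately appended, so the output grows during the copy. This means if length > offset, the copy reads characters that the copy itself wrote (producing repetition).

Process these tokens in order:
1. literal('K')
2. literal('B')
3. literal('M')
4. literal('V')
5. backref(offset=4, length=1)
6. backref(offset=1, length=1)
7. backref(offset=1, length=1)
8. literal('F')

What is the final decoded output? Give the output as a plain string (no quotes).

Answer: KBMVKKKF

Derivation:
Token 1: literal('K'). Output: "K"
Token 2: literal('B'). Output: "KB"
Token 3: literal('M'). Output: "KBM"
Token 4: literal('V'). Output: "KBMV"
Token 5: backref(off=4, len=1). Copied 'K' from pos 0. Output: "KBMVK"
Token 6: backref(off=1, len=1). Copied 'K' from pos 4. Output: "KBMVKK"
Token 7: backref(off=1, len=1). Copied 'K' from pos 5. Output: "KBMVKKK"
Token 8: literal('F'). Output: "KBMVKKKF"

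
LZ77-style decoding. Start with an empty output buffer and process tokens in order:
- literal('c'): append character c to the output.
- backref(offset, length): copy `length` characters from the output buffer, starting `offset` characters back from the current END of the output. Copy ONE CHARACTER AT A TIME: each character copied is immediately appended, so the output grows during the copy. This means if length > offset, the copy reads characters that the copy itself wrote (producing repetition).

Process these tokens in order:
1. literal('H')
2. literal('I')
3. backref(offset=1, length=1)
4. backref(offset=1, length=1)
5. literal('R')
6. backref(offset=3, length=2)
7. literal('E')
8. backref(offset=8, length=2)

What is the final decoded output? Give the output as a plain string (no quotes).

Token 1: literal('H'). Output: "H"
Token 2: literal('I'). Output: "HI"
Token 3: backref(off=1, len=1). Copied 'I' from pos 1. Output: "HII"
Token 4: backref(off=1, len=1). Copied 'I' from pos 2. Output: "HIII"
Token 5: literal('R'). Output: "HIIIR"
Token 6: backref(off=3, len=2). Copied 'II' from pos 2. Output: "HIIIRII"
Token 7: literal('E'). Output: "HIIIRIIE"
Token 8: backref(off=8, len=2). Copied 'HI' from pos 0. Output: "HIIIRIIEHI"

Answer: HIIIRIIEHI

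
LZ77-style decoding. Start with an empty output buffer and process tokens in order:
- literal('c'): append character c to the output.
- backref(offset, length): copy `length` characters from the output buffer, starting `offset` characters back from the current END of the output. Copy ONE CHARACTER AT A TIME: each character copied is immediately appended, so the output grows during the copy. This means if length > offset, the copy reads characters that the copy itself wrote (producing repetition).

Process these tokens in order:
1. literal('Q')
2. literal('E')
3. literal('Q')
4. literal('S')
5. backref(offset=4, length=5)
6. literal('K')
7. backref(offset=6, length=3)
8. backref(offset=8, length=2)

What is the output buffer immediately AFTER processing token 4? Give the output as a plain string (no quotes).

Token 1: literal('Q'). Output: "Q"
Token 2: literal('E'). Output: "QE"
Token 3: literal('Q'). Output: "QEQ"
Token 4: literal('S'). Output: "QEQS"

Answer: QEQS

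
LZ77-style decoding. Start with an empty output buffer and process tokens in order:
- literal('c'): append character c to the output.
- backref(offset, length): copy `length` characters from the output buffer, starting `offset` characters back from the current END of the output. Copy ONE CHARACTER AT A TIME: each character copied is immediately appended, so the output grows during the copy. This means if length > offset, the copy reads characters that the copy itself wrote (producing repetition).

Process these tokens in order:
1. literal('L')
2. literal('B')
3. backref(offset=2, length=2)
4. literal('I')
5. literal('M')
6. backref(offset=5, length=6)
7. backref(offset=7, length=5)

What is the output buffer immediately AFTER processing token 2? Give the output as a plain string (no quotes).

Token 1: literal('L'). Output: "L"
Token 2: literal('B'). Output: "LB"

Answer: LB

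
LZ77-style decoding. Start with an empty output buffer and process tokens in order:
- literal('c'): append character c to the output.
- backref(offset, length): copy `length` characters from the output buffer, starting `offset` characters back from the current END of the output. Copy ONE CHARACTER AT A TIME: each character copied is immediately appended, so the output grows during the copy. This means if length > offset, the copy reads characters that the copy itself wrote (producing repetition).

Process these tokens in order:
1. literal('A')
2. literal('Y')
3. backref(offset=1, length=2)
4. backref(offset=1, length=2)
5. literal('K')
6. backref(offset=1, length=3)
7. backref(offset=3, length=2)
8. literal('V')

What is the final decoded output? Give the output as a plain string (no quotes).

Answer: AYYYYYKKKKKKV

Derivation:
Token 1: literal('A'). Output: "A"
Token 2: literal('Y'). Output: "AY"
Token 3: backref(off=1, len=2) (overlapping!). Copied 'YY' from pos 1. Output: "AYYY"
Token 4: backref(off=1, len=2) (overlapping!). Copied 'YY' from pos 3. Output: "AYYYYY"
Token 5: literal('K'). Output: "AYYYYYK"
Token 6: backref(off=1, len=3) (overlapping!). Copied 'KKK' from pos 6. Output: "AYYYYYKKKK"
Token 7: backref(off=3, len=2). Copied 'KK' from pos 7. Output: "AYYYYYKKKKKK"
Token 8: literal('V'). Output: "AYYYYYKKKKKKV"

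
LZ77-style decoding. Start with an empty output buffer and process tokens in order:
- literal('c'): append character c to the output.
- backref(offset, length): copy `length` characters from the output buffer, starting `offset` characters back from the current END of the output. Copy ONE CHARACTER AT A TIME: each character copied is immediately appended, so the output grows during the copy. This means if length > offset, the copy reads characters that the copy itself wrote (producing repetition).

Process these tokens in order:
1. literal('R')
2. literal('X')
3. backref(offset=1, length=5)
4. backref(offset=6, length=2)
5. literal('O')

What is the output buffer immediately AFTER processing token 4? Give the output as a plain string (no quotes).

Token 1: literal('R'). Output: "R"
Token 2: literal('X'). Output: "RX"
Token 3: backref(off=1, len=5) (overlapping!). Copied 'XXXXX' from pos 1. Output: "RXXXXXX"
Token 4: backref(off=6, len=2). Copied 'XX' from pos 1. Output: "RXXXXXXXX"

Answer: RXXXXXXXX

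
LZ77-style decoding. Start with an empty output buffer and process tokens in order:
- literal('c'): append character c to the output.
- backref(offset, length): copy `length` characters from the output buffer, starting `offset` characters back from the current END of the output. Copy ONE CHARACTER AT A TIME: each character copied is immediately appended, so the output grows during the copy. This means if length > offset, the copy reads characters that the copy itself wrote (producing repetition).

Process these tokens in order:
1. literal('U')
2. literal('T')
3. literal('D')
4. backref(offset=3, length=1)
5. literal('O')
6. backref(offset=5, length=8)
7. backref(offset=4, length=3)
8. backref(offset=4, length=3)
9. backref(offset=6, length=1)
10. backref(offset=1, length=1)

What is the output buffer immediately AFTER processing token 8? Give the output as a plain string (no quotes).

Token 1: literal('U'). Output: "U"
Token 2: literal('T'). Output: "UT"
Token 3: literal('D'). Output: "UTD"
Token 4: backref(off=3, len=1). Copied 'U' from pos 0. Output: "UTDU"
Token 5: literal('O'). Output: "UTDUO"
Token 6: backref(off=5, len=8) (overlapping!). Copied 'UTDUOUTD' from pos 0. Output: "UTDUOUTDUOUTD"
Token 7: backref(off=4, len=3). Copied 'OUT' from pos 9. Output: "UTDUOUTDUOUTDOUT"
Token 8: backref(off=4, len=3). Copied 'DOU' from pos 12. Output: "UTDUOUTDUOUTDOUTDOU"

Answer: UTDUOUTDUOUTDOUTDOU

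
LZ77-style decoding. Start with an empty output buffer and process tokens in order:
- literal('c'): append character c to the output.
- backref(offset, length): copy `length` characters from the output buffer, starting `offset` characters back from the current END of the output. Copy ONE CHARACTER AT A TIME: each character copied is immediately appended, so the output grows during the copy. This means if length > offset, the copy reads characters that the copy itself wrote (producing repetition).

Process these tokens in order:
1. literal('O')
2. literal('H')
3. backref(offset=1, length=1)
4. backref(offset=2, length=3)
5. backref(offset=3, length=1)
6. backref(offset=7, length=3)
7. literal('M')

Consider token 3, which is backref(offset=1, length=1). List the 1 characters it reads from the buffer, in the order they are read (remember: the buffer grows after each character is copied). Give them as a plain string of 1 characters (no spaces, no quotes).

Token 1: literal('O'). Output: "O"
Token 2: literal('H'). Output: "OH"
Token 3: backref(off=1, len=1). Buffer before: "OH" (len 2)
  byte 1: read out[1]='H', append. Buffer now: "OHH"

Answer: H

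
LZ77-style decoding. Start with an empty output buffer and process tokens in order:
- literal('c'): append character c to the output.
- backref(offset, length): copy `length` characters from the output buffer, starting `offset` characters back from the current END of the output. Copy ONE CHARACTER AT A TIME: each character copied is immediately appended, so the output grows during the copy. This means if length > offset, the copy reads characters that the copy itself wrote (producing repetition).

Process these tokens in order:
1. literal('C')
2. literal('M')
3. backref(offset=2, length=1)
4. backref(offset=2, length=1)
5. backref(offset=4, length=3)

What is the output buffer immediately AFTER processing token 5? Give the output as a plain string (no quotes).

Answer: CMCMCMC

Derivation:
Token 1: literal('C'). Output: "C"
Token 2: literal('M'). Output: "CM"
Token 3: backref(off=2, len=1). Copied 'C' from pos 0. Output: "CMC"
Token 4: backref(off=2, len=1). Copied 'M' from pos 1. Output: "CMCM"
Token 5: backref(off=4, len=3). Copied 'CMC' from pos 0. Output: "CMCMCMC"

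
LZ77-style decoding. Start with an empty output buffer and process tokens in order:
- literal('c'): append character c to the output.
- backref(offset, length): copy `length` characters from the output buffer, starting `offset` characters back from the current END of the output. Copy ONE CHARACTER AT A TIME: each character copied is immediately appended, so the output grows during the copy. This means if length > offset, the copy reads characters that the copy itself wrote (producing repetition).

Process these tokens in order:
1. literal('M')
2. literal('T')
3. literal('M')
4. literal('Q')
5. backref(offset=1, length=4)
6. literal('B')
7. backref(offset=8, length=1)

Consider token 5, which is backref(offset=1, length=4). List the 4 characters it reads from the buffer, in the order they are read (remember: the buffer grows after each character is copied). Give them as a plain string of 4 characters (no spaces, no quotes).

Answer: QQQQ

Derivation:
Token 1: literal('M'). Output: "M"
Token 2: literal('T'). Output: "MT"
Token 3: literal('M'). Output: "MTM"
Token 4: literal('Q'). Output: "MTMQ"
Token 5: backref(off=1, len=4). Buffer before: "MTMQ" (len 4)
  byte 1: read out[3]='Q', append. Buffer now: "MTMQQ"
  byte 2: read out[4]='Q', append. Buffer now: "MTMQQQ"
  byte 3: read out[5]='Q', append. Buffer now: "MTMQQQQ"
  byte 4: read out[6]='Q', append. Buffer now: "MTMQQQQQ"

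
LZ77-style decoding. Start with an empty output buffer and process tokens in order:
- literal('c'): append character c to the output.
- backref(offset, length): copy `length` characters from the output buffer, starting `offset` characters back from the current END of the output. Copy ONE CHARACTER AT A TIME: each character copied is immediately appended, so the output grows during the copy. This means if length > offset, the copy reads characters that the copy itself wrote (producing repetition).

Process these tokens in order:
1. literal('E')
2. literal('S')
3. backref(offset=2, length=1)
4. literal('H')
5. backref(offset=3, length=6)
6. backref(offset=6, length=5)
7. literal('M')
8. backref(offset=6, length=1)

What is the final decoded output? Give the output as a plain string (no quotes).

Token 1: literal('E'). Output: "E"
Token 2: literal('S'). Output: "ES"
Token 3: backref(off=2, len=1). Copied 'E' from pos 0. Output: "ESE"
Token 4: literal('H'). Output: "ESEH"
Token 5: backref(off=3, len=6) (overlapping!). Copied 'SEHSEH' from pos 1. Output: "ESEHSEHSEH"
Token 6: backref(off=6, len=5). Copied 'SEHSE' from pos 4. Output: "ESEHSEHSEHSEHSE"
Token 7: literal('M'). Output: "ESEHSEHSEHSEHSEM"
Token 8: backref(off=6, len=1). Copied 'S' from pos 10. Output: "ESEHSEHSEHSEHSEMS"

Answer: ESEHSEHSEHSEHSEMS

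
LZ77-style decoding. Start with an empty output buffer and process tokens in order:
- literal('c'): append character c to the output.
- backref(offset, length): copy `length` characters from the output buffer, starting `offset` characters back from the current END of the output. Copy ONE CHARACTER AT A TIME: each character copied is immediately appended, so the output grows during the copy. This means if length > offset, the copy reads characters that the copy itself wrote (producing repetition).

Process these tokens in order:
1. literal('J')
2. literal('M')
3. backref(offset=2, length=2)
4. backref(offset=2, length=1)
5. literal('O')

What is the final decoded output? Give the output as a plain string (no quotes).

Answer: JMJMJO

Derivation:
Token 1: literal('J'). Output: "J"
Token 2: literal('M'). Output: "JM"
Token 3: backref(off=2, len=2). Copied 'JM' from pos 0. Output: "JMJM"
Token 4: backref(off=2, len=1). Copied 'J' from pos 2. Output: "JMJMJ"
Token 5: literal('O'). Output: "JMJMJO"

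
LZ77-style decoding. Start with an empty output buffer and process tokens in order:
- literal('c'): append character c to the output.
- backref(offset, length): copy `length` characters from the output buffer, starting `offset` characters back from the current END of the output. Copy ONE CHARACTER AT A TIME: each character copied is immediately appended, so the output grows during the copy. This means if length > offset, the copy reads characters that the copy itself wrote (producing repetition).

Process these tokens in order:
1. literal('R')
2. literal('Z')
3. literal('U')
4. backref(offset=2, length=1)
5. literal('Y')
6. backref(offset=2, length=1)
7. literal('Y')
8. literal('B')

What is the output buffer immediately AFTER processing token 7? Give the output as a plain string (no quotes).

Answer: RZUZYZY

Derivation:
Token 1: literal('R'). Output: "R"
Token 2: literal('Z'). Output: "RZ"
Token 3: literal('U'). Output: "RZU"
Token 4: backref(off=2, len=1). Copied 'Z' from pos 1. Output: "RZUZ"
Token 5: literal('Y'). Output: "RZUZY"
Token 6: backref(off=2, len=1). Copied 'Z' from pos 3. Output: "RZUZYZ"
Token 7: literal('Y'). Output: "RZUZYZY"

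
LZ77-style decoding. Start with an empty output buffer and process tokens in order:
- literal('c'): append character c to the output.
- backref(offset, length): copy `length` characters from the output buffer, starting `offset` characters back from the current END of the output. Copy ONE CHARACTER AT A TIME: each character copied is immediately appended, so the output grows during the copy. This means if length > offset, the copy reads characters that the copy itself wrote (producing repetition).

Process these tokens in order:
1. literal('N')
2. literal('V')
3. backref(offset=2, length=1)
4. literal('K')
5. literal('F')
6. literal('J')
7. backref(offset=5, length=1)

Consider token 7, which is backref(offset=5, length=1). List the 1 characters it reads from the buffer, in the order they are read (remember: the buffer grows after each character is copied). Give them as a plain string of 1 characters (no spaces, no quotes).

Answer: V

Derivation:
Token 1: literal('N'). Output: "N"
Token 2: literal('V'). Output: "NV"
Token 3: backref(off=2, len=1). Copied 'N' from pos 0. Output: "NVN"
Token 4: literal('K'). Output: "NVNK"
Token 5: literal('F'). Output: "NVNKF"
Token 6: literal('J'). Output: "NVNKFJ"
Token 7: backref(off=5, len=1). Buffer before: "NVNKFJ" (len 6)
  byte 1: read out[1]='V', append. Buffer now: "NVNKFJV"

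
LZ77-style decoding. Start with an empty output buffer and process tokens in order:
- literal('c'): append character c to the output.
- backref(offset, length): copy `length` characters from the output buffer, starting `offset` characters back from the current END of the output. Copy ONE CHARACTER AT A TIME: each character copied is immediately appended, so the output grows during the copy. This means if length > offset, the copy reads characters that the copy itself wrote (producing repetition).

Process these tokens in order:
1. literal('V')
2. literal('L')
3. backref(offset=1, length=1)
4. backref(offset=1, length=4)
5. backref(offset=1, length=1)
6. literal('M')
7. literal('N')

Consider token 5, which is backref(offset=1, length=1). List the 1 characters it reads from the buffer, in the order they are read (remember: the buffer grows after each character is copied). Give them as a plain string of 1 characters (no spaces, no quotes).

Answer: L

Derivation:
Token 1: literal('V'). Output: "V"
Token 2: literal('L'). Output: "VL"
Token 3: backref(off=1, len=1). Copied 'L' from pos 1. Output: "VLL"
Token 4: backref(off=1, len=4) (overlapping!). Copied 'LLLL' from pos 2. Output: "VLLLLLL"
Token 5: backref(off=1, len=1). Buffer before: "VLLLLLL" (len 7)
  byte 1: read out[6]='L', append. Buffer now: "VLLLLLLL"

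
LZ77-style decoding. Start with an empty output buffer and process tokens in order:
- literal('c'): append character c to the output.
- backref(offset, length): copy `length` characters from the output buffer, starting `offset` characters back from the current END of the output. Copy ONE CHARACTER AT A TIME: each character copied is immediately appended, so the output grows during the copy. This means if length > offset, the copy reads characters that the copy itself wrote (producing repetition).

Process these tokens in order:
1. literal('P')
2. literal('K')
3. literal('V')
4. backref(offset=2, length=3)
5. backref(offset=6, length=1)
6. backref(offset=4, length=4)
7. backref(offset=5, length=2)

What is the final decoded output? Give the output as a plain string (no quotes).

Token 1: literal('P'). Output: "P"
Token 2: literal('K'). Output: "PK"
Token 3: literal('V'). Output: "PKV"
Token 4: backref(off=2, len=3) (overlapping!). Copied 'KVK' from pos 1. Output: "PKVKVK"
Token 5: backref(off=6, len=1). Copied 'P' from pos 0. Output: "PKVKVKP"
Token 6: backref(off=4, len=4). Copied 'KVKP' from pos 3. Output: "PKVKVKPKVKP"
Token 7: backref(off=5, len=2). Copied 'PK' from pos 6. Output: "PKVKVKPKVKPPK"

Answer: PKVKVKPKVKPPK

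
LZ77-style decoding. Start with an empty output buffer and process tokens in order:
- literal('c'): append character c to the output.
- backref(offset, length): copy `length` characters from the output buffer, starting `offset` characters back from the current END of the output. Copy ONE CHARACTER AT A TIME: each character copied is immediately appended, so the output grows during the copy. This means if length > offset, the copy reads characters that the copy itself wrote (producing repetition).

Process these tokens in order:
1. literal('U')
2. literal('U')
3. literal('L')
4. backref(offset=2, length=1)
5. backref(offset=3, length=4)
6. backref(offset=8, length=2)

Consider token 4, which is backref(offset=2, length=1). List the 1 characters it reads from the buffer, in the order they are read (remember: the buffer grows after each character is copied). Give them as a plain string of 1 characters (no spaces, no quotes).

Answer: U

Derivation:
Token 1: literal('U'). Output: "U"
Token 2: literal('U'). Output: "UU"
Token 3: literal('L'). Output: "UUL"
Token 4: backref(off=2, len=1). Buffer before: "UUL" (len 3)
  byte 1: read out[1]='U', append. Buffer now: "UULU"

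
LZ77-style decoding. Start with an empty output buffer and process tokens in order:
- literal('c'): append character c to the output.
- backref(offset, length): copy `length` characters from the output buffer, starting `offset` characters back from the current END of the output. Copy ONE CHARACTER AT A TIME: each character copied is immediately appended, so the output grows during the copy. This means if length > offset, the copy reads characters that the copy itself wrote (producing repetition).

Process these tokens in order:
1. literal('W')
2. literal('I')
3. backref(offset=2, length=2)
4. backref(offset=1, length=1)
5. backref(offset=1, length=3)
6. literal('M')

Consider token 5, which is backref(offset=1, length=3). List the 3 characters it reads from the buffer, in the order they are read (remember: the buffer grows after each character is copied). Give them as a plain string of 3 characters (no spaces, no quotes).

Answer: III

Derivation:
Token 1: literal('W'). Output: "W"
Token 2: literal('I'). Output: "WI"
Token 3: backref(off=2, len=2). Copied 'WI' from pos 0. Output: "WIWI"
Token 4: backref(off=1, len=1). Copied 'I' from pos 3. Output: "WIWII"
Token 5: backref(off=1, len=3). Buffer before: "WIWII" (len 5)
  byte 1: read out[4]='I', append. Buffer now: "WIWIII"
  byte 2: read out[5]='I', append. Buffer now: "WIWIIII"
  byte 3: read out[6]='I', append. Buffer now: "WIWIIIII"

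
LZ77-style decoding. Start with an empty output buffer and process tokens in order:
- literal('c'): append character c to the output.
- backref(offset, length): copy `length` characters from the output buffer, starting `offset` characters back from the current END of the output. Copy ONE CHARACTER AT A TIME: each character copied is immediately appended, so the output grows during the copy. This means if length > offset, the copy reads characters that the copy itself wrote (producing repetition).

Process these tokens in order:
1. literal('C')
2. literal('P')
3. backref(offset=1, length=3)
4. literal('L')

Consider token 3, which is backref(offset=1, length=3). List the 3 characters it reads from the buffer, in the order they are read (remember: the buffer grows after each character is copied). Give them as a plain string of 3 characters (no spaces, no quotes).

Token 1: literal('C'). Output: "C"
Token 2: literal('P'). Output: "CP"
Token 3: backref(off=1, len=3). Buffer before: "CP" (len 2)
  byte 1: read out[1]='P', append. Buffer now: "CPP"
  byte 2: read out[2]='P', append. Buffer now: "CPPP"
  byte 3: read out[3]='P', append. Buffer now: "CPPPP"

Answer: PPP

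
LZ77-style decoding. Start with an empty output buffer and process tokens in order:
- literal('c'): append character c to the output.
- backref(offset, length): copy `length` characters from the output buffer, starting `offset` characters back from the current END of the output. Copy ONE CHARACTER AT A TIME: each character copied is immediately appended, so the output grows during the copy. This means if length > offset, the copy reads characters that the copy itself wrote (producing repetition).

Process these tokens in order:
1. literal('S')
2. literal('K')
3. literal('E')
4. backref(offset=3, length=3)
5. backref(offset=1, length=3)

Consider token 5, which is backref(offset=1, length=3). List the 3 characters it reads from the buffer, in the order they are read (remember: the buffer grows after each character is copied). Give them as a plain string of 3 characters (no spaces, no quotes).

Token 1: literal('S'). Output: "S"
Token 2: literal('K'). Output: "SK"
Token 3: literal('E'). Output: "SKE"
Token 4: backref(off=3, len=3). Copied 'SKE' from pos 0. Output: "SKESKE"
Token 5: backref(off=1, len=3). Buffer before: "SKESKE" (len 6)
  byte 1: read out[5]='E', append. Buffer now: "SKESKEE"
  byte 2: read out[6]='E', append. Buffer now: "SKESKEEE"
  byte 3: read out[7]='E', append. Buffer now: "SKESKEEEE"

Answer: EEE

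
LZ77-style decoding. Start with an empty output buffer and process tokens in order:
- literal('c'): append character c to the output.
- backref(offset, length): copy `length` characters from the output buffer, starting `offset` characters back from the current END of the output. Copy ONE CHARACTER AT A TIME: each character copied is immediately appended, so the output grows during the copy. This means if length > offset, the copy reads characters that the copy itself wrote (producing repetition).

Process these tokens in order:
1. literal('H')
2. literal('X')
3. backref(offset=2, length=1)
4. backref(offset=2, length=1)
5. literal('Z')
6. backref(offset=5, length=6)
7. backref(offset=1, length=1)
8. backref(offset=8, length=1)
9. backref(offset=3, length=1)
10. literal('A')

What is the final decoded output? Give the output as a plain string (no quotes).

Answer: HXHXZHXHXZHHZHA

Derivation:
Token 1: literal('H'). Output: "H"
Token 2: literal('X'). Output: "HX"
Token 3: backref(off=2, len=1). Copied 'H' from pos 0. Output: "HXH"
Token 4: backref(off=2, len=1). Copied 'X' from pos 1. Output: "HXHX"
Token 5: literal('Z'). Output: "HXHXZ"
Token 6: backref(off=5, len=6) (overlapping!). Copied 'HXHXZH' from pos 0. Output: "HXHXZHXHXZH"
Token 7: backref(off=1, len=1). Copied 'H' from pos 10. Output: "HXHXZHXHXZHH"
Token 8: backref(off=8, len=1). Copied 'Z' from pos 4. Output: "HXHXZHXHXZHHZ"
Token 9: backref(off=3, len=1). Copied 'H' from pos 10. Output: "HXHXZHXHXZHHZH"
Token 10: literal('A'). Output: "HXHXZHXHXZHHZHA"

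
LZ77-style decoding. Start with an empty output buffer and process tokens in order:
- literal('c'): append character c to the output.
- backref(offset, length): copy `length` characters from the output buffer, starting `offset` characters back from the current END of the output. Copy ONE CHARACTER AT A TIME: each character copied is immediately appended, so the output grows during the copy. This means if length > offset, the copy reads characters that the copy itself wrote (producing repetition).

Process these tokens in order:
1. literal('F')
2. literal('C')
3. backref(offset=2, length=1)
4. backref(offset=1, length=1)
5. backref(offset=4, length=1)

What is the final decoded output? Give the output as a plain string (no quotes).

Token 1: literal('F'). Output: "F"
Token 2: literal('C'). Output: "FC"
Token 3: backref(off=2, len=1). Copied 'F' from pos 0. Output: "FCF"
Token 4: backref(off=1, len=1). Copied 'F' from pos 2. Output: "FCFF"
Token 5: backref(off=4, len=1). Copied 'F' from pos 0. Output: "FCFFF"

Answer: FCFFF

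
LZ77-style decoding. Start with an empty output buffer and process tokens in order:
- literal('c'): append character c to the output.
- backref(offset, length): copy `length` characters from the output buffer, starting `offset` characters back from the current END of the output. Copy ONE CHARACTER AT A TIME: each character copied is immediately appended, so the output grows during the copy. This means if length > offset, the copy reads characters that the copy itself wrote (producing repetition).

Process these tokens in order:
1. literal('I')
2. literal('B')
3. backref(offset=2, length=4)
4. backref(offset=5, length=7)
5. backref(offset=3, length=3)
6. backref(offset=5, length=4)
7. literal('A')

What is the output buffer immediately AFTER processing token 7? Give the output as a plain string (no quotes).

Answer: IBIBIBBIBIBBIBBIBIBBA

Derivation:
Token 1: literal('I'). Output: "I"
Token 2: literal('B'). Output: "IB"
Token 3: backref(off=2, len=4) (overlapping!). Copied 'IBIB' from pos 0. Output: "IBIBIB"
Token 4: backref(off=5, len=7) (overlapping!). Copied 'BIBIBBI' from pos 1. Output: "IBIBIBBIBIBBI"
Token 5: backref(off=3, len=3). Copied 'BBI' from pos 10. Output: "IBIBIBBIBIBBIBBI"
Token 6: backref(off=5, len=4). Copied 'BIBB' from pos 11. Output: "IBIBIBBIBIBBIBBIBIBB"
Token 7: literal('A'). Output: "IBIBIBBIBIBBIBBIBIBBA"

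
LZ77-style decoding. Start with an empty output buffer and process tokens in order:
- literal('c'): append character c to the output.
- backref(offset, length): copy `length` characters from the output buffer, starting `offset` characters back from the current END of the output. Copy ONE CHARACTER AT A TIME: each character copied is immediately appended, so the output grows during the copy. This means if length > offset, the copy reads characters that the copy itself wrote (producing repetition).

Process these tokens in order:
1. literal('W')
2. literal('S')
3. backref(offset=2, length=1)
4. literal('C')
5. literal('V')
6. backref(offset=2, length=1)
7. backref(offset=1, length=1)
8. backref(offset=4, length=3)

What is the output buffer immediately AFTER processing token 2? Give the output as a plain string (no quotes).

Token 1: literal('W'). Output: "W"
Token 2: literal('S'). Output: "WS"

Answer: WS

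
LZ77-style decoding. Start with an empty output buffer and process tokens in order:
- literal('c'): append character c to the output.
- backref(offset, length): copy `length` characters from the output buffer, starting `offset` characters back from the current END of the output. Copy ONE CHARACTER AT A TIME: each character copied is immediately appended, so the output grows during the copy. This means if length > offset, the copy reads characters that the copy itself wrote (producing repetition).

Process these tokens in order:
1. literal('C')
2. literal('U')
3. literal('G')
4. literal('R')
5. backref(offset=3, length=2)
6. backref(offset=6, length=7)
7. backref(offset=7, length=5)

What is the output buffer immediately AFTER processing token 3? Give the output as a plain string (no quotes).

Token 1: literal('C'). Output: "C"
Token 2: literal('U'). Output: "CU"
Token 3: literal('G'). Output: "CUG"

Answer: CUG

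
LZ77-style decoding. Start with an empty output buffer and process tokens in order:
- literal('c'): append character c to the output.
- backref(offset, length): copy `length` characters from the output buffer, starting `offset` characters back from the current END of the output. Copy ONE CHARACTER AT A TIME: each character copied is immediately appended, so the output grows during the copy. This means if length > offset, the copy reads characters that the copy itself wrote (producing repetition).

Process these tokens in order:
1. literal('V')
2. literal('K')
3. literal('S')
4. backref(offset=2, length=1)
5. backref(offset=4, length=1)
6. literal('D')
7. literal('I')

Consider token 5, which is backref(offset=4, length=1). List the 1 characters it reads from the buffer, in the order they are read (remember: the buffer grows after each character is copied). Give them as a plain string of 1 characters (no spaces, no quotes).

Answer: V

Derivation:
Token 1: literal('V'). Output: "V"
Token 2: literal('K'). Output: "VK"
Token 3: literal('S'). Output: "VKS"
Token 4: backref(off=2, len=1). Copied 'K' from pos 1. Output: "VKSK"
Token 5: backref(off=4, len=1). Buffer before: "VKSK" (len 4)
  byte 1: read out[0]='V', append. Buffer now: "VKSKV"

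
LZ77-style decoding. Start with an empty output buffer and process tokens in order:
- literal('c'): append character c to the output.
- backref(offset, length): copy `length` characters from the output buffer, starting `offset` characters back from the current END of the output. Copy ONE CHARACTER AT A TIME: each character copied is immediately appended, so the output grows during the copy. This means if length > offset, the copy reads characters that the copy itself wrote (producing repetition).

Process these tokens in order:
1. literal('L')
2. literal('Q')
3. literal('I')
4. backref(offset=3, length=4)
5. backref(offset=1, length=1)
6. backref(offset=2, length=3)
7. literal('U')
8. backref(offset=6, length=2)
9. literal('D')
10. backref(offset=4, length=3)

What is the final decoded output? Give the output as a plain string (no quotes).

Answer: LQILQILLLLLULLDULL

Derivation:
Token 1: literal('L'). Output: "L"
Token 2: literal('Q'). Output: "LQ"
Token 3: literal('I'). Output: "LQI"
Token 4: backref(off=3, len=4) (overlapping!). Copied 'LQIL' from pos 0. Output: "LQILQIL"
Token 5: backref(off=1, len=1). Copied 'L' from pos 6. Output: "LQILQILL"
Token 6: backref(off=2, len=3) (overlapping!). Copied 'LLL' from pos 6. Output: "LQILQILLLLL"
Token 7: literal('U'). Output: "LQILQILLLLLU"
Token 8: backref(off=6, len=2). Copied 'LL' from pos 6. Output: "LQILQILLLLLULL"
Token 9: literal('D'). Output: "LQILQILLLLLULLD"
Token 10: backref(off=4, len=3). Copied 'ULL' from pos 11. Output: "LQILQILLLLLULLDULL"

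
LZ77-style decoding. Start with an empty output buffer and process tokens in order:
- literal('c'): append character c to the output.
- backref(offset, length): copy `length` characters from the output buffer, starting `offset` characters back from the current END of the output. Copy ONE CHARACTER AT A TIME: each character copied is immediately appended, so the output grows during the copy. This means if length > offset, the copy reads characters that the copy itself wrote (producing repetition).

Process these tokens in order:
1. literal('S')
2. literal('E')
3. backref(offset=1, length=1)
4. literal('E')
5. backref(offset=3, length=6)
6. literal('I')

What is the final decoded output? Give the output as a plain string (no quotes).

Answer: SEEEEEEEEEI

Derivation:
Token 1: literal('S'). Output: "S"
Token 2: literal('E'). Output: "SE"
Token 3: backref(off=1, len=1). Copied 'E' from pos 1. Output: "SEE"
Token 4: literal('E'). Output: "SEEE"
Token 5: backref(off=3, len=6) (overlapping!). Copied 'EEEEEE' from pos 1. Output: "SEEEEEEEEE"
Token 6: literal('I'). Output: "SEEEEEEEEEI"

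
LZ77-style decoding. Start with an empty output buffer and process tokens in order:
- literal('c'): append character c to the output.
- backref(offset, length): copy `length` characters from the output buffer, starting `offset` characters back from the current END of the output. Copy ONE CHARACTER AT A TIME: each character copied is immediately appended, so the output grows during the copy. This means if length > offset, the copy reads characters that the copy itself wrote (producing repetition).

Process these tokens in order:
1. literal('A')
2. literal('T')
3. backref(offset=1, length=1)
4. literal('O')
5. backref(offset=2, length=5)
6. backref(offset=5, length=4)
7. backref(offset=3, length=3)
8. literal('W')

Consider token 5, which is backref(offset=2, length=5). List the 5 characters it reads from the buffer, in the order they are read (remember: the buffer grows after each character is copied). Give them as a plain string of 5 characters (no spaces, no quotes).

Answer: TOTOT

Derivation:
Token 1: literal('A'). Output: "A"
Token 2: literal('T'). Output: "AT"
Token 3: backref(off=1, len=1). Copied 'T' from pos 1. Output: "ATT"
Token 4: literal('O'). Output: "ATTO"
Token 5: backref(off=2, len=5). Buffer before: "ATTO" (len 4)
  byte 1: read out[2]='T', append. Buffer now: "ATTOT"
  byte 2: read out[3]='O', append. Buffer now: "ATTOTO"
  byte 3: read out[4]='T', append. Buffer now: "ATTOTOT"
  byte 4: read out[5]='O', append. Buffer now: "ATTOTOTO"
  byte 5: read out[6]='T', append. Buffer now: "ATTOTOTOT"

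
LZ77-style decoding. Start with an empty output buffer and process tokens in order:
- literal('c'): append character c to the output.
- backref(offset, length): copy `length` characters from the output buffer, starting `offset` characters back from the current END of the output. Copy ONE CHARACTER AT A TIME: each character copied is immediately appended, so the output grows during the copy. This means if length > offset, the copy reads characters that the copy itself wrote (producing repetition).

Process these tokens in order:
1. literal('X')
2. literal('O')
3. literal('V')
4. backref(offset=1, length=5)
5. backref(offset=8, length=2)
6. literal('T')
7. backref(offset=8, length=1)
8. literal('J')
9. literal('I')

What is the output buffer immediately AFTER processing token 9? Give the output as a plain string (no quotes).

Token 1: literal('X'). Output: "X"
Token 2: literal('O'). Output: "XO"
Token 3: literal('V'). Output: "XOV"
Token 4: backref(off=1, len=5) (overlapping!). Copied 'VVVVV' from pos 2. Output: "XOVVVVVV"
Token 5: backref(off=8, len=2). Copied 'XO' from pos 0. Output: "XOVVVVVVXO"
Token 6: literal('T'). Output: "XOVVVVVVXOT"
Token 7: backref(off=8, len=1). Copied 'V' from pos 3. Output: "XOVVVVVVXOTV"
Token 8: literal('J'). Output: "XOVVVVVVXOTVJ"
Token 9: literal('I'). Output: "XOVVVVVVXOTVJI"

Answer: XOVVVVVVXOTVJI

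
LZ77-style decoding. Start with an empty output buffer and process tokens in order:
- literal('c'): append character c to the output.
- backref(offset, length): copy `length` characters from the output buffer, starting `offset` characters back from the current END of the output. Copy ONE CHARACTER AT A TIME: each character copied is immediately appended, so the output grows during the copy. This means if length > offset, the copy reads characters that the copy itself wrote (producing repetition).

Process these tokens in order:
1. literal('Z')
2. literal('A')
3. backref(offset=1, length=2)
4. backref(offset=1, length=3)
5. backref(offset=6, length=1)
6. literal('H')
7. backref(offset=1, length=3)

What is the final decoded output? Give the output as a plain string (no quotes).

Token 1: literal('Z'). Output: "Z"
Token 2: literal('A'). Output: "ZA"
Token 3: backref(off=1, len=2) (overlapping!). Copied 'AA' from pos 1. Output: "ZAAA"
Token 4: backref(off=1, len=3) (overlapping!). Copied 'AAA' from pos 3. Output: "ZAAAAAA"
Token 5: backref(off=6, len=1). Copied 'A' from pos 1. Output: "ZAAAAAAA"
Token 6: literal('H'). Output: "ZAAAAAAAH"
Token 7: backref(off=1, len=3) (overlapping!). Copied 'HHH' from pos 8. Output: "ZAAAAAAAHHHH"

Answer: ZAAAAAAAHHHH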